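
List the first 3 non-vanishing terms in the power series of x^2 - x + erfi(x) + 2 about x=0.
x^2 + x·(-1 + 2/√(π)) + 2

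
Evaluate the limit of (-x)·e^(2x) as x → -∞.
This is a 0·∞ indeterminate form at x → -∞.
Rewrite the product as (-x) / e^(-2x) (an ∞/∞ form) and apply L'Hôpital, or use the standard hierarchy e^(2|x|) ≫ |(-x)| as x → -∞.
The indeterminate product → 0, so the limit = 0.

Final answer: 0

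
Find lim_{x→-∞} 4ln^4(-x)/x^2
This is an ∞/∞ indeterminate form as x → -∞.
Compare growth rates of the dominant terms (exponentials ≫ polynomials ≫ logarithms), or apply L'Hôpital's rule; the quotient → 0.
Limit = 0.

Final answer: 0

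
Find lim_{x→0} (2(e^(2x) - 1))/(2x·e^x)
Both numerator and denominator → 0 as x → 0; this is a 0/0 indeterminate form.
Expand each to leading order near x = 0: numerator ~ 4·x, denominator ~ 2·x.
The limit of the ratio is 2.

Final answer: 2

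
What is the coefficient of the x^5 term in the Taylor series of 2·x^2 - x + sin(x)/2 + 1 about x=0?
Expand to order 5: 2·x^2 - x + sin(x)/2 + 1 = x^5/240 - x^3/12 + 2·x^2 - x/2 + 1 + O(x^6).
The coefficient of x^5 is 1/240.

Final answer: 1/240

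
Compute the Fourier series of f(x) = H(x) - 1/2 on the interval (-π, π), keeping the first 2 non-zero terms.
2·sin(x)/π + 2·sin(3·x)/(3·π)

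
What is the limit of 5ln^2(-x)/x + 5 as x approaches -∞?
The quotient is an ∞/∞ indeterminate form as x → -∞.
Compare growth rates of the dominant terms (exponentials ≫ polynomials ≫ logarithms), or apply L'Hôpital's rule; the quotient → 0.
Adding the constant: 0 + 5 = 5. Limit = 5.

Final answer: 5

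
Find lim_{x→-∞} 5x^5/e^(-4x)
This is an ∞/∞ indeterminate form as x → -∞.
Compare growth rates of the dominant terms (exponentials ≫ polynomials ≫ logarithms), or apply L'Hôpital's rule; the quotient → 0.
Limit = 0.

Final answer: 0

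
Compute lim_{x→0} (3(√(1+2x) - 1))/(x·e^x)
Both numerator and denominator → 0 as x → 0; this is a 0/0 indeterminate form.
Expand each to leading order near x = 0: numerator ~ 3·x, denominator ~ x.
The limit of the ratio is 3.

Final answer: 3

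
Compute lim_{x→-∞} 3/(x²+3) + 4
Evaluate the dominant behaviour as x → -∞; each term tends to a finite value or vanishes.
Limit = 4.

Final answer: 4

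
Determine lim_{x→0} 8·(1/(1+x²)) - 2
Direct substitution at x = 0 gives 6.

Final answer: 6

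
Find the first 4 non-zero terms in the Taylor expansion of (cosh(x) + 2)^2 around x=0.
x^6/20 + x^4/2 + 3·x^2 + 9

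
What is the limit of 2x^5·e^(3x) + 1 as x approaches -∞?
The product is a 0·∞ indeterminate form at x → -∞.
Rewrite the product as 2x^5 / e^(-3x) (an ∞/∞ form) and apply L'Hôpital, or use the standard hierarchy e^(3|x|) ≫ |x^5| as x → -∞.
The indeterminate product → 0, so the limit = 1.

Final answer: 1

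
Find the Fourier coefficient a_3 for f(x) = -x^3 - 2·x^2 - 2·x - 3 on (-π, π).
a_3 = (1/π) ∫_{-π}^{π} f(x)·cos(3x) dx.
Evaluate the integral (use parity and integration by parts as needed): a_3 = 8/9.

Final answer: 8/9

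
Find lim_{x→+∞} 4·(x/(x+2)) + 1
Evaluate the dominant behaviour as x → +∞; each term tends to a finite value or vanishes.
Limit = 5.

Final answer: 5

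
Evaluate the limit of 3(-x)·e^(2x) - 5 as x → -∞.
The product is a 0·∞ indeterminate form at x → -∞.
Rewrite the product as 3(-x) / e^(-2x) (an ∞/∞ form) and apply L'Hôpital, or use the standard hierarchy e^(2|x|) ≫ |(-x)| as x → -∞.
The indeterminate product → 0, so the limit = -5.

Final answer: -5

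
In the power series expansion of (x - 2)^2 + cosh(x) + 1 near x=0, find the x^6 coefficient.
Expand to order 6: (x - 2)^2 + cosh(x) + 1 = x^6/720 + x^4/24 + 3·x^2/2 - 4·x + 6 + O(x^7).
The coefficient of x^6 is 1/720.

Final answer: 1/720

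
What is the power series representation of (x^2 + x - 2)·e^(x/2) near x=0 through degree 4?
9·x^4/64 + 7·x^3/12 + 5·x^2/4 - 2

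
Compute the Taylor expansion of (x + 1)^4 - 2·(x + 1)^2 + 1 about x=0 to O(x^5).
x^4 + 4·x^3 + 4·x^2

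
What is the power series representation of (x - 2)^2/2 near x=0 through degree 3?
x^2/2 - 2·x + 2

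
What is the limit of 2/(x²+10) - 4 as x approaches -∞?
Evaluate the dominant behaviour as x → -∞; each term tends to a finite value or vanishes.
Limit = -4.

Final answer: -4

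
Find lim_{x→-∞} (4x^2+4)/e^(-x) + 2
The quotient is an ∞/∞ indeterminate form as x → -∞.
Compare growth rates of the dominant terms (exponentials ≫ polynomials ≫ logarithms), or apply L'Hôpital's rule; the quotient → 0.
Adding the constant: 0 + 2 = 2. Limit = 2.

Final answer: 2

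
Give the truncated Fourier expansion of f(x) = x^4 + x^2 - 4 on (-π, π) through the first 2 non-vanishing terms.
(44 - 8·π^2)·cos(x) - 4 + π^2/3 + π^4/5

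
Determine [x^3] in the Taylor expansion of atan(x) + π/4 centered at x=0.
Expand to order 3: atan(x) + π/4 = -x^3/3 + x + π/4 + O(x^4).
The coefficient of x^3 is -1/3.

Final answer: -1/3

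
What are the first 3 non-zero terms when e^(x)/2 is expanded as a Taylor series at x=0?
x^2/4 + x/2 + 1/2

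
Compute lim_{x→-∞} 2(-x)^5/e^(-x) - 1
The quotient is an ∞/∞ indeterminate form as x → -∞.
Compare growth rates of the dominant terms (exponentials ≫ polynomials ≫ logarithms), or apply L'Hôpital's rule; the quotient → 0.
Adding the constant: 0 - 1 = -1. Limit = -1.

Final answer: -1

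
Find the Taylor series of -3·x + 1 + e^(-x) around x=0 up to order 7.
-x^7/5040 + x^6/720 - x^5/120 + x^4/24 - x^3/6 + x^2/2 - 4·x + 2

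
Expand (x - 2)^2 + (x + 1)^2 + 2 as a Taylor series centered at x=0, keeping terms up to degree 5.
2·x^2 - 2·x + 7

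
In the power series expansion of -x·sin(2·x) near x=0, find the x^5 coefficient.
Expand to order 5: -x·sin(2·x) = 4·x^4/3 - 2·x^2 + O(x^6).
The coefficient of x^5 is 0.

Final answer: 0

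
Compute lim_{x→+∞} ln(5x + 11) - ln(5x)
This is an ∞ − ∞ indeterminate form.
Combine the logarithms: ln(5x+11) − ln(5x) = ln((5x+11)/(5x)) = ln(1 + 11/(5x)) → ln(1) = 0.
Limit = 0.

Final answer: 0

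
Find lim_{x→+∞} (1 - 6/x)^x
As x → +∞: this is the defining limit (1 - 6/x)^x → e^(-6).
Limit = e^(-6).

Final answer: e^(-6)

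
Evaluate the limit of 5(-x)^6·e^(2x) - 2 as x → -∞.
The product is a 0·∞ indeterminate form at x → -∞.
Rewrite the product as 5(-x)^6 / e^(-2x) (an ∞/∞ form) and apply L'Hôpital, or use the standard hierarchy e^(2|x|) ≫ |(-x)^6| as x → -∞.
The indeterminate product → 0, so the limit = -2.

Final answer: -2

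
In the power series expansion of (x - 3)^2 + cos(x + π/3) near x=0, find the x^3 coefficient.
Expand to order 3: (x - 3)^2 + cos(x + π/3) = √(3)·x^3/12 + 3·x^2/4 + x·(-6 - √(3)/2) + 19/2 + O(x^4).
The coefficient of x^3 is √(3)/12.

Final answer: √(3)/12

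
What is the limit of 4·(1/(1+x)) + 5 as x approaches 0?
Direct substitution at x = 0 gives 9.

Final answer: 9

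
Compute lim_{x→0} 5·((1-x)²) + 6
Direct substitution at x = 0 gives 11.

Final answer: 11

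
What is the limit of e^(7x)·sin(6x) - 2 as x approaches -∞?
Evaluate the dominant behaviour as x → -∞; each term tends to a finite value or vanishes.
Limit = -2.

Final answer: -2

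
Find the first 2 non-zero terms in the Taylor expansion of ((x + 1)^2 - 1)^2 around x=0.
4·x^3 + 4·x^2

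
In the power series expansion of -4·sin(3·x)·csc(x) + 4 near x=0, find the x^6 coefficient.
Expand to order 6: -4·sin(3·x)·csc(x) + 4 = 32·x^6/45 - 16·x^4/3 + 16·x^2 - 8 + O(x^7).
The coefficient of x^6 is 32/45.

Final answer: 32/45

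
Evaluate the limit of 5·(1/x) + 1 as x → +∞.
Evaluate the dominant behaviour as x → +∞; each term tends to a finite value or vanishes.
Limit = 1.

Final answer: 1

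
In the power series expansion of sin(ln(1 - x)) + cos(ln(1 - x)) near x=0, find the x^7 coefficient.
Expand to order 7: sin(ln(1 - x)) + cos(ln(1 - x)) = -4·x^7/63 - 5·x^6/36 - x^5/4 - 5·x^4/12 - 2·x^3/3 - x^2 - x + 1 + O(x^8).
The coefficient of x^7 is -4/63.

Final answer: -4/63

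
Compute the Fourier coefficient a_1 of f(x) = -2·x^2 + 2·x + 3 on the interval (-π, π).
a_1 = (1/π) ∫_{-π}^{π} f(x)·cos(1x) dx.
Evaluate the integral (use parity and integration by parts as needed): a_1 = 8.

Final answer: 8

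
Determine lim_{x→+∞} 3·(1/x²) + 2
Evaluate the dominant behaviour as x → +∞; each term tends to a finite value or vanishes.
Limit = 2.

Final answer: 2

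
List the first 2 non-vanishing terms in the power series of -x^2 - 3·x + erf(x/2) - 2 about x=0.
x·(-3 + 1/√(π)) - 2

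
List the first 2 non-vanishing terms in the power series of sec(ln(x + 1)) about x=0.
x^2/2 + 1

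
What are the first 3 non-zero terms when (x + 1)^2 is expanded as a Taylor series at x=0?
x^2 + 2·x + 1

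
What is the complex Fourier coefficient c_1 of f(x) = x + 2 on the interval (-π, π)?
Compute the real Fourier coefficients first: a_1 = 0, b_1 = 2.
Then c_1 = (a_1 − i·b_1)/2 = -i.

Final answer: -i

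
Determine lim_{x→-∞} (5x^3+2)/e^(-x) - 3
The quotient is an ∞/∞ indeterminate form as x → -∞.
Compare growth rates of the dominant terms (exponentials ≫ polynomials ≫ logarithms), or apply L'Hôpital's rule; the quotient → 0.
Adding the constant: 0 - 3 = -3. Limit = -3.

Final answer: -3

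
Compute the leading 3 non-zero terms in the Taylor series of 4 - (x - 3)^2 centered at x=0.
-x^2 + 6·x - 5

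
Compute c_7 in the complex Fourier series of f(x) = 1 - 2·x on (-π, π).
Compute the real Fourier coefficients first: a_7 = 0, b_7 = -4/7.
Then c_7 = (a_7 − i·b_7)/2 = 2·i/7.

Final answer: 2·i/7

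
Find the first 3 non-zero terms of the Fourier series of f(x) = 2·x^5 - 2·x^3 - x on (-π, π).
(-84·π^2 + 4·π^4 + 502)·sin(x) + (-2·π^4 - 17 + 12·π^2)·sin(2·x) + (-116·π^2/27 + 178/81 + 4·π^4/3)·sin(3·x)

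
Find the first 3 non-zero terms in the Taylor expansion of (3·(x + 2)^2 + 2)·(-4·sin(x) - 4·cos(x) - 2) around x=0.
-38·x^2 - 128·x - 84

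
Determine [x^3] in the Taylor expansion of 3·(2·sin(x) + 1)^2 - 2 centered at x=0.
Expand to order 3: 3·(2·sin(x) + 1)^2 - 2 = -2·x^3 + 12·x^2 + 12·x + 1 + O(x^4).
The coefficient of x^3 is -2.

Final answer: -2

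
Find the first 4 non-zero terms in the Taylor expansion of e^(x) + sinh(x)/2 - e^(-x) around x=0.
x^7/2016 + x^5/48 + 5·x^3/12 + 5·x/2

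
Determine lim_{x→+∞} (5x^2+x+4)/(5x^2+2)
This is an ∞/∞ indeterminate form as x → +∞.
Divide numerator and denominator by x^2 and let the lower-order terms vanish; the leading terms give 5/5 = 1.
Limit = 1.

Final answer: 1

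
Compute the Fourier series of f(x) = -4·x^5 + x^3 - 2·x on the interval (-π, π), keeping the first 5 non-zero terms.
(-976 - 8·π^4 + 162·π^2)·sin(x) + (-21·π^2 + 67/2 + 4·π^4)·sin(2·x) + (-8·π^4/3 - 464/81 + 178·π^2/27)·sin(3·x) + (-3·π^2 + 17/8 + 2·π^4)·sin(4·x) + (-8·π^4/5 - 752/625 + 42·π^2/25)·sin(5·x)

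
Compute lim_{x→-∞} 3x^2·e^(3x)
This is a 0·∞ indeterminate form at x → -∞.
Rewrite the product as 3x^2 / e^(-3x) (an ∞/∞ form) and apply L'Hôpital, or use the standard hierarchy e^(3|x|) ≫ |x^2| as x → -∞.
The indeterminate product → 0, so the limit = 0.

Final answer: 0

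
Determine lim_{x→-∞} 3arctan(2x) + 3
Evaluate the dominant behaviour as x → -∞; each term tends to a finite value or vanishes.
Limit = 3 - 3·π/2.

Final answer: 3 - 3·π/2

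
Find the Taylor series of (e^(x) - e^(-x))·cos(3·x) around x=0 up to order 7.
-307·x^7/315 + 79·x^5/15 - 26·x^3/3 + 2·x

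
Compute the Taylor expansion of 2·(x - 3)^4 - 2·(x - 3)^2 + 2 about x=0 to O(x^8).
2·x^4 - 24·x^3 + 106·x^2 - 204·x + 146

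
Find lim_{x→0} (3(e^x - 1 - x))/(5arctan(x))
Both numerator and denominator → 0 as x → 0; this is a 0/0 indeterminate form.
Expand each to leading order near x = 0: numerator ~ 3·x^2/2, denominator ~ 5·x.
The limit of the ratio is 0.

Final answer: 0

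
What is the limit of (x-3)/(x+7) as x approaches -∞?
Evaluate the dominant behaviour as x → -∞; each term tends to a finite value or vanishes.
Limit = 1.

Final answer: 1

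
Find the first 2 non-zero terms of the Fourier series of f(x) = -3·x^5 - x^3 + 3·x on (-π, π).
(-702 - 6·π^4 + 118·π^2)·sin(x) + (-14·π^2 + 18 + 3·π^4)·sin(2·x)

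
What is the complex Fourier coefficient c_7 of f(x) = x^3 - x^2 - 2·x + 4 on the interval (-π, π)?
Compute the real Fourier coefficients first: a_7 = 4/49, b_7 = -208/343 + 2·π^2/7.
Then c_7 = (a_7 − i·b_7)/2 = 2/49 - i·π^2/7 + 104·i/343.

Final answer: 2/49 - i·π^2/7 + 104·i/343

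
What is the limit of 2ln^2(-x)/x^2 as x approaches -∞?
This is an ∞/∞ indeterminate form as x → -∞.
Compare growth rates of the dominant terms (exponentials ≫ polynomials ≫ logarithms), or apply L'Hôpital's rule; the quotient → 0.
Limit = 0.

Final answer: 0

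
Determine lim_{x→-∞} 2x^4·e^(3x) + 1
The product is a 0·∞ indeterminate form at x → -∞.
Rewrite the product as 2x^4 / e^(-3x) (an ∞/∞ form) and apply L'Hôpital, or use the standard hierarchy e^(3|x|) ≫ |x^4| as x → -∞.
The indeterminate product → 0, so the limit = 1.

Final answer: 1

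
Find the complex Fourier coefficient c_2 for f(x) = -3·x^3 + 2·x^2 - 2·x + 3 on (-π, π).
Compute the real Fourier coefficients first: a_2 = 2, b_2 = -5/2 + 3·π^2.
Then c_2 = (a_2 − i·b_2)/2 = 1 - 3·i·π^2/2 + 5·i/4.

Final answer: 1 - 3·i·π^2/2 + 5·i/4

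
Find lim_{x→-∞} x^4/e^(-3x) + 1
The quotient is an ∞/∞ indeterminate form as x → -∞.
Compare growth rates of the dominant terms (exponentials ≫ polynomials ≫ logarithms), or apply L'Hôpital's rule; the quotient → 0.
Adding the constant: 0 + 1 = 1. Limit = 1.

Final answer: 1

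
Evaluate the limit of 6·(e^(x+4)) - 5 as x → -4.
Direct substitution at x = -4 gives 1.

Final answer: 1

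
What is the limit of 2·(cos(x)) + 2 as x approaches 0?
Direct substitution at x = 0 gives 4.

Final answer: 4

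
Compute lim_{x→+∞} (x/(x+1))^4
As x → +∞: x/(x+1) = 1/(1 + 1/x) → 1, and the 4th power of a limit-1 base also → 1.
Limit = 1.

Final answer: 1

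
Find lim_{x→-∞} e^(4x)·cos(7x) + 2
Evaluate the dominant behaviour as x → -∞; each term tends to a finite value or vanishes.
Limit = 2.

Final answer: 2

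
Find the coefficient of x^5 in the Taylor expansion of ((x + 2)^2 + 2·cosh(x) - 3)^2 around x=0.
Expand to order 5: ((x + 2)^2 + 2·cosh(x) - 3)^2 = 2·x^5/3 + 9·x^4/2 + 16·x^3 + 28·x^2 + 24·x + 9 + O(x^6).
The coefficient of x^5 is 2/3.

Final answer: 2/3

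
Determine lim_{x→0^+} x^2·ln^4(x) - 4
The product is a 0·∞ indeterminate form at x → 0⁺.
Rewrite the product as ln^4(x) / x^(-2) and apply L'Hôpital, or use the standard hierarchy x^(-2) ≫ |ln x|^4 as x → 0⁺.
The indeterminate product → 0, so the limit = -4.

Final answer: -4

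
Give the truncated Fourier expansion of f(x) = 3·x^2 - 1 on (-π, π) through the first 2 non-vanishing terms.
-12·cos(x) - 1 + π^2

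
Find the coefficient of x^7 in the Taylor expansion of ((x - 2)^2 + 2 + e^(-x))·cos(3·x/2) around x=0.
Expand to order 7: ((x - 2)^2 + 2 + e^(-x))·cos(3·x/2) = 3427·x^7/64512 + 7381·x^6/46080 - 1681·x^5/1920 - 65·x^4/384 + 131·x^3/24 - 51·x^2/8 - 5·x + 7 + O(x^8).
The coefficient of x^7 is 3427/64512.

Final answer: 3427/64512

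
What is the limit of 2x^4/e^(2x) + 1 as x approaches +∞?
The quotient is an ∞/∞ indeterminate form as x → +∞.
The exponential denominator e^(2x) dominates the polynomial numerator (e^x ≫ x^4 as x → ∞), so the quotient → 0.
Adding the constant: 0 + 1 = 1. Limit = 1.

Final answer: 1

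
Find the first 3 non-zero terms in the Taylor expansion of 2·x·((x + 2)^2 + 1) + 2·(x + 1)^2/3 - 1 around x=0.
26·x^2/3 + 34·x/3 - 1/3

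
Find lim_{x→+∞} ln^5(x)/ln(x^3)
This is an ∞/∞ indeterminate form as x → +∞.
Write ln(x^3) = 3·ln(x), reducing the quotient to ln^4(x)/3 → ∞.
Limit = ∞.

Final answer: ∞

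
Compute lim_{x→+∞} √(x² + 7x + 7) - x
This is an ∞ − ∞ indeterminate form.
Multiply and divide by the conjugate √(x²+7x + 7) + x; the x² terms cancel, leaving (7x + 7)/(√(x²+7x + 7)+x) → 7/2.
Limit = 7/2.

Final answer: 7/2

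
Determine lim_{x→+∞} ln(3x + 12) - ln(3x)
This is an ∞ − ∞ indeterminate form.
Combine the logarithms: ln(3x+12) − ln(3x) = ln((3x+12)/(3x)) = ln(1 + 12/(3x)) → ln(1) = 0.
Limit = 0.

Final answer: 0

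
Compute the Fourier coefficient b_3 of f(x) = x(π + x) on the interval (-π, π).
b_3 = (1/π) ∫_{-π}^{π} f(x)·sin(3x) dx.
Evaluate the integral (use parity and integration by parts as needed): b_3 = 2·π/3.

Final answer: 2·π/3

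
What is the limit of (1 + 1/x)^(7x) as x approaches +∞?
As x → +∞: write (1 + 1/x)^(7x) = ((1 + 1/x)^x)^7 → (e^1)^7 = e^7.
Limit = e^(7).

Final answer: e^(7)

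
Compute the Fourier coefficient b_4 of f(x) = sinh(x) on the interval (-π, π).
b_4 = (1/π) ∫_{-π}^{π} f(x)·sin(4x) dx.
Evaluate the integral (use parity and integration by parts as needed): b_4 = -8·sinh(π)/(17·π).

Final answer: -8·sinh(π)/(17·π)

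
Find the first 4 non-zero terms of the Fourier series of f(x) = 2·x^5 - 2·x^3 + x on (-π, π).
(-84·π^2 + 4·π^4 + 506)·sin(x) + (-2·π^4 - 19 + 12·π^2)·sin(2·x) + (-116·π^2/27 + 286/81 + 4·π^4/3)·sin(3·x) + (-π^4 - 43/32 + 9·π^2/4)·sin(4·x)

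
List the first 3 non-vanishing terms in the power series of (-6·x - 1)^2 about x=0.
36·x^2 + 12·x + 1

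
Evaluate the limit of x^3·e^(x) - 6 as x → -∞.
The product is a 0·∞ indeterminate form at x → -∞.
Rewrite the product as x^3 / e^(-x) (an ∞/∞ form) and apply L'Hôpital, or use the standard hierarchy e^(|x|) ≫ |x^3| as x → -∞.
The indeterminate product → 0, so the limit = -6.

Final answer: -6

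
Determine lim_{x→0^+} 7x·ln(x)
This is a 0·∞ indeterminate form at x → 0⁺.
Rewrite the product as 7·ln(x) / x^(-1) and apply L'Hôpital, or use the standard hierarchy x^(-1) ≫ |ln x| as x → 0⁺.
The indeterminate product → 0, so the limit = 0.

Final answer: 0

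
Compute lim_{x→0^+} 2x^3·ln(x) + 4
The product is a 0·∞ indeterminate form at x → 0⁺.
Rewrite the product as 2·ln(x) / x^(-3) and apply L'Hôpital, or use the standard hierarchy x^(-3) ≫ |ln x| as x → 0⁺.
The indeterminate product → 0, so the limit = 4.

Final answer: 4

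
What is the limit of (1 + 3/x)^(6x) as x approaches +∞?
As x → +∞: write (1 + 3/x)^(6x) = ((1 + 3/x)^x)^6 → (e^3)^6 = e^18.
Limit = e^(18).

Final answer: e^(18)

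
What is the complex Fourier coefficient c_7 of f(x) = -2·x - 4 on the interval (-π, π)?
Compute the real Fourier coefficients first: a_7 = 0, b_7 = -4/7.
Then c_7 = (a_7 − i·b_7)/2 = 2·i/7.

Final answer: 2·i/7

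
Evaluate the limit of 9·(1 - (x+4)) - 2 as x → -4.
Direct substitution at x = -4 gives 7.

Final answer: 7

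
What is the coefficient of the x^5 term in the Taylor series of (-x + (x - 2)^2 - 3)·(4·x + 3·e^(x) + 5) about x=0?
Expand to order 5: (-x + (x - 2)^2 - 3)·(4·x + 3·e^(x) + 5) = -x^5/10 - 7·x^4/8 - 51·x^2/2 - 33·x + 8 + O(x^6).
The coefficient of x^5 is -1/10.

Final answer: -1/10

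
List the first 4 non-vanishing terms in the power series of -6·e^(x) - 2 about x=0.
-x^3 - 3·x^2 - 6·x - 8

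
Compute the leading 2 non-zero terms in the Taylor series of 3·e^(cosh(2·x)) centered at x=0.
6·e·x^2 + 3·e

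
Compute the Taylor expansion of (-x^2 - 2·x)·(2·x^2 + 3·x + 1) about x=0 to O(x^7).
-2·x^4 - 7·x^3 - 7·x^2 - 2·x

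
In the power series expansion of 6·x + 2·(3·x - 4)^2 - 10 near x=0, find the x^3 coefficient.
Expand to order 3: 6·x + 2·(3·x - 4)^2 - 10 = 18·x^2 - 42·x + 22 + O(x^4).
The coefficient of x^3 is 0.

Final answer: 0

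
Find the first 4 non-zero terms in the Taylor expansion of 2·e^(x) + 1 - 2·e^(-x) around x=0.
x^5/30 + 2·x^3/3 + 4·x + 1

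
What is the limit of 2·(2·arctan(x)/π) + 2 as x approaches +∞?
Evaluate the dominant behaviour as x → +∞; each term tends to a finite value or vanishes.
Limit = 4.

Final answer: 4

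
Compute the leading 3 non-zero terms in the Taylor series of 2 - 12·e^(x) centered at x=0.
-6·x^2 - 12·x - 10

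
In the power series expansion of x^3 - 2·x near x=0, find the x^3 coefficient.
Expand to order 3: x^3 - 2·x = x^3 - 2·x + O(x^4).
The coefficient of x^3 is 1.

Final answer: 1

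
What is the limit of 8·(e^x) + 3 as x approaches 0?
Direct substitution at x = 0 gives 11.

Final answer: 11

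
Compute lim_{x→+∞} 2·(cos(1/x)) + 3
Evaluate the dominant behaviour as x → +∞; each term tends to a finite value or vanishes.
Limit = 5.

Final answer: 5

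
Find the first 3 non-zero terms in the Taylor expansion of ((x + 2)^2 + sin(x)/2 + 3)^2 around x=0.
137·x^2/4 + 63·x + 49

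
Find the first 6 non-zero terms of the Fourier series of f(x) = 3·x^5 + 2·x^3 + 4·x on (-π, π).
(-116·π^2 + 6·π^4 + 704)·sin(x) + (-3·π^4 - 47/2 + 13·π^2)·sin(2·x) + (-28·π^2/9 + 128/27 + 2·π^4)·sin(3·x) + (-3·π^4/2 - 149/64 + 7·π^2/8)·sin(4·x) + (-4·π^2/25 + 1024/625 + 6·π^4/5)·sin(5·x) + (-π^4 - 71/54 - π^2/9)·sin(6·x)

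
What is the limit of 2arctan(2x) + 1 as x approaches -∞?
Evaluate the dominant behaviour as x → -∞; each term tends to a finite value or vanishes.
Limit = 1 - π.

Final answer: 1 - π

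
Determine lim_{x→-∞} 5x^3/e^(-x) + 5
The quotient is an ∞/∞ indeterminate form as x → -∞.
Compare growth rates of the dominant terms (exponentials ≫ polynomials ≫ logarithms), or apply L'Hôpital's rule; the quotient → 0.
Adding the constant: 0 + 5 = 5. Limit = 5.

Final answer: 5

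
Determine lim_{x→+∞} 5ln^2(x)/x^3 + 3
The quotient is an ∞/∞ indeterminate form as x → +∞.
The polynomial denominator x^3 dominates the logarithmic numerator (any positive power of x ≫ ln^2(x) as x → ∞), so the quotient → 0.
Adding the constant: 0 + 3 = 3. Limit = 3.

Final answer: 3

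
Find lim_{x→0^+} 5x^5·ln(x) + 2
The product is a 0·∞ indeterminate form at x → 0⁺.
Rewrite the product as 5·ln(x) / x^(-5) and apply L'Hôpital, or use the standard hierarchy x^(-5) ≫ |ln x| as x → 0⁺.
The indeterminate product → 0, so the limit = 2.

Final answer: 2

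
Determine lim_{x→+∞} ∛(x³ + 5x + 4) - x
This is an ∞ − ∞ indeterminate form.
Multiply by (A² + AB + B²)/(A² + AB + B²) where A = ∛(x³+5x + 4), B = x to use A³ − B³ = (A−B)(A²+AB+B²); the x³ terms cancel, leaving (5x + 4)/(A²+AB+B²) with denominator ~ 3x², so the limit is 0.
Limit = 0.

Final answer: 0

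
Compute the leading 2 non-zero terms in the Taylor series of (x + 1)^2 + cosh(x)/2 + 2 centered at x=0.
2·x + 7/2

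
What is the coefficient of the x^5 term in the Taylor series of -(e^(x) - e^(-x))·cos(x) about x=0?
Expand to order 5: -(e^(x) - e^(-x))·cos(x) = x^5/15 + 2·x^3/3 - 2·x + O(x^6).
The coefficient of x^5 is 1/15.

Final answer: 1/15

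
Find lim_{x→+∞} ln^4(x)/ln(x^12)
This is an ∞/∞ indeterminate form as x → +∞.
Write ln(x^12) = 12·ln(x), reducing the quotient to ln^3(x)/12 → ∞.
Limit = ∞.

Final answer: ∞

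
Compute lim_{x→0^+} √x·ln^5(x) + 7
The product is a 0·∞ indeterminate form at x → 0⁺.
Rewrite the product as ln^5(x) / x^(-1/2) and apply L'Hôpital, or use the standard hierarchy x^(-1/2) ≫ |ln x|^5 as x → 0⁺.
The indeterminate product → 0, so the limit = 7.

Final answer: 7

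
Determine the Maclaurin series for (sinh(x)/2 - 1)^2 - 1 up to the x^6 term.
x^6/90 - x^5/120 + x^4/12 - x^3/6 + x^2/4 - x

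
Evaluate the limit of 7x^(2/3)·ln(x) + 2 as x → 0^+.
The product is a 0·∞ indeterminate form at x → 0⁺.
Rewrite the product as 7·ln(x) / x^(-2/3) and apply L'Hôpital, or use the standard hierarchy x^(-2/3) ≫ |ln x| as x → 0⁺.
The indeterminate product → 0, so the limit = 2.

Final answer: 2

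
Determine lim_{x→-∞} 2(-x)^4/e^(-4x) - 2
The quotient is an ∞/∞ indeterminate form as x → -∞.
Compare growth rates of the dominant terms (exponentials ≫ polynomials ≫ logarithms), or apply L'Hôpital's rule; the quotient → 0.
Adding the constant: 0 - 2 = -2. Limit = -2.

Final answer: -2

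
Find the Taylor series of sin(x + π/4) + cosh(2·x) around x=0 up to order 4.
x^4·(√(2)/48 + 2/3) - √(2)·x^3/12 + x^2·(2 - √(2)/4) + √(2)·x/2 + √(2)/2 + 1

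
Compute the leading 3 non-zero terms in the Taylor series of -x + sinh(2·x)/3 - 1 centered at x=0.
4·x^3/9 - x/3 - 1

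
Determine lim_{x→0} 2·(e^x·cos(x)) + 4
Direct substitution at x = 0 gives 6.

Final answer: 6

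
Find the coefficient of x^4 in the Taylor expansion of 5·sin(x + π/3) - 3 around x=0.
Expand to order 4: 5·sin(x + π/3) - 3 = 5·√(3)·x^4/48 - 5·x^3/12 - 5·√(3)·x^2/4 + 5·x/2 - 3 + 5·√(3)/2 + O(x^5).
The coefficient of x^4 is 5·√(3)/48.

Final answer: 5·√(3)/48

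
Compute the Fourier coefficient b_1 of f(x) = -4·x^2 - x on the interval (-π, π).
b_1 = (1/π) ∫_{-π}^{π} f(x)·sin(1x) dx.
Evaluate the integral (use parity and integration by parts as needed): b_1 = -2.

Final answer: -2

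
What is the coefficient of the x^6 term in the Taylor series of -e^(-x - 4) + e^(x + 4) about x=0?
Expand to order 6: -e^(-x - 4) + e^(x + 4) = x^6·(-e^(-4)/720 + e^(4)/720) + x^5·(e^(-4)/120 + e^(4)/120) + x^4·(-e^(-4)/24 + e^(4)/24) + x^3·(e^(-4)/6 + e^(4)/6) + x^2·(-e^(-4)/2 + e^(4)/2) + x·(e^(-4) + e^(4)) - e^(-4) + e^(4) + O(x^7).
The coefficient of x^6 is -e^(-4)/720 + e^(4)/720.

Final answer: -e^(-4)/720 + e^(4)/720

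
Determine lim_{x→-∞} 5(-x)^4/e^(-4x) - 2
The quotient is an ∞/∞ indeterminate form as x → -∞.
Compare growth rates of the dominant terms (exponentials ≫ polynomials ≫ logarithms), or apply L'Hôpital's rule; the quotient → 0.
Adding the constant: 0 - 2 = -2. Limit = -2.

Final answer: -2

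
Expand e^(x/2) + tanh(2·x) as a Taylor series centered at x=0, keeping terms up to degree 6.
x^6/46080 + 3277·x^5/768 + x^4/384 - 127·x^3/48 + x^2/8 + 5·x/2 + 1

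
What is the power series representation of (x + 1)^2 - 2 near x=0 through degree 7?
x^2 + 2·x - 1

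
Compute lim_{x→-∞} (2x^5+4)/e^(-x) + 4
The quotient is an ∞/∞ indeterminate form as x → -∞.
Compare growth rates of the dominant terms (exponentials ≫ polynomials ≫ logarithms), or apply L'Hôpital's rule; the quotient → 0.
Adding the constant: 0 + 4 = 4. Limit = 4.

Final answer: 4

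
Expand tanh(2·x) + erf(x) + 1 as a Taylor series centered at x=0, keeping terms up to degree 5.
x^5·(1/(5·√(π)) + 64/15) + x^3·(-8/3 - 2/(3·√(π))) + x·(2/√(π) + 2) + 1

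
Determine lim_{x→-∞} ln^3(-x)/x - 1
The quotient is an ∞/∞ indeterminate form as x → -∞.
Compare growth rates of the dominant terms (exponentials ≫ polynomials ≫ logarithms), or apply L'Hôpital's rule; the quotient → 0.
Adding the constant: 0 - 1 = -1. Limit = -1.

Final answer: -1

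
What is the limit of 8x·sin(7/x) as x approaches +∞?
As x → +∞: let u = 7/x → 0⁺; then 8·x·sin(7/x) = 8·7·sin(u)/u → 8·7·1 = 56.
Limit = 56.

Final answer: 56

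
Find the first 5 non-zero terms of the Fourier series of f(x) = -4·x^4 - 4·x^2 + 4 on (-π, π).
(-176 + 32·π^2)·cos(x) + (8 - 8·π^2)·cos(2·x) + (-16/27 + 32·π^2/9)·cos(3·x) + (-2·π^2 - 1/4)·cos(4·x) - 4·π^4/5 - 4·π^2/3 + 4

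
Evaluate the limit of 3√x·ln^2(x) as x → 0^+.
This is a 0·∞ indeterminate form at x → 0⁺.
Rewrite the product as 3·ln^2(x) / x^(-1/2) and apply L'Hôpital, or use the standard hierarchy x^(-1/2) ≫ |ln x|^2 as x → 0⁺.
The indeterminate product → 0, so the limit = 0.

Final answer: 0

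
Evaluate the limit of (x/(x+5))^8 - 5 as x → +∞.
As x → +∞: x/(x+5) = 1/(1 + 5/x) → 1, and the 8th power of a limit-1 base also → 1; with the additive constant, 1 - 5 = -4.
Limit = -4.

Final answer: -4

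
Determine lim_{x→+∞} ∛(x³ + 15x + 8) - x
This is an ∞ − ∞ indeterminate form.
Multiply by (A² + AB + B²)/(A² + AB + B²) where A = ∛(x³+15x + 8), B = x to use A³ − B³ = (A−B)(A²+AB+B²); the x³ terms cancel, leaving (15x + 8)/(A²+AB+B²) with denominator ~ 3x², so the limit is 0.
Limit = 0.

Final answer: 0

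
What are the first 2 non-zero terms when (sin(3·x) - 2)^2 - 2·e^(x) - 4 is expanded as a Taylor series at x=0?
-14·x - 2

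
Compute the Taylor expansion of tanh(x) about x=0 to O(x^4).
-x^3/3 + x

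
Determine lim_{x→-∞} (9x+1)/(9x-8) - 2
Evaluate the dominant behaviour as x → -∞; each term tends to a finite value or vanishes.
Limit = -1.

Final answer: -1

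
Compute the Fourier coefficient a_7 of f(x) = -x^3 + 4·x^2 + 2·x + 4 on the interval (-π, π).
a_7 = (1/π) ∫_{-π}^{π} f(x)·cos(7x) dx.
Evaluate the integral (use parity and integration by parts as needed): a_7 = -16/49.

Final answer: -16/49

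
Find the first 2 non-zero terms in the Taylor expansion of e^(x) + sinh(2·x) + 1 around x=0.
3·x + 2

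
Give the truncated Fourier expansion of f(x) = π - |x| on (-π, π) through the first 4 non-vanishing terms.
4·cos(x)/π + 4·cos(3·x)/(9·π) + 4·cos(5·x)/(25·π) + π/2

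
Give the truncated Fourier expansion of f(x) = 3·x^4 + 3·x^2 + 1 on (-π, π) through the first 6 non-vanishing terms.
(132 - 24·π^2)·cos(x) + (-6 + 6·π^2)·cos(2·x) + (4/9 - 8·π^2/3)·cos(3·x) + (3/16 + 3·π^2/2)·cos(4·x) + (-24·π^2/25 - 156/625)·cos(5·x) + 1 + π^2 + 3·π^4/5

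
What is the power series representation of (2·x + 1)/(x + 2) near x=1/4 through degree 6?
2/3 + 16·(x - 1/4)/27 - 64·(x - 1/4)^2/243 + 256·(x - 1/4)^3/2187 - 1024·(x - 1/4)^4/19683 + 4096·(x - 1/4)^5/177147 - 16384·(x - 1/4)^6/1594323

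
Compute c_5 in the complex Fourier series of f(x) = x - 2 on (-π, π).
Compute the real Fourier coefficients first: a_5 = 0, b_5 = 2/5.
Then c_5 = (a_5 − i·b_5)/2 = -i/5.

Final answer: -i/5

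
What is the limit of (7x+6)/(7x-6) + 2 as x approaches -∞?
Evaluate the dominant behaviour as x → -∞; each term tends to a finite value or vanishes.
Limit = 3.

Final answer: 3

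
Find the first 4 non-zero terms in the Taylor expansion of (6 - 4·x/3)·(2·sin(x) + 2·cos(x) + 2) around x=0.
-2·x^3/3 - 26·x^2/3 + 20·x/3 + 24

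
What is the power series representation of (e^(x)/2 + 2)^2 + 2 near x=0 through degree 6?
x^6/40 + x^5/12 + x^4/4 + 2·x^3/3 + 3·x^2/2 + 5·x/2 + 33/4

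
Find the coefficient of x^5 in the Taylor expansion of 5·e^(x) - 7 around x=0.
Expand to order 5: 5·e^(x) - 7 = x^5/24 + 5·x^4/24 + 5·x^3/6 + 5·x^2/2 + 5·x - 2 + O(x^6).
The coefficient of x^5 is 1/24.

Final answer: 1/24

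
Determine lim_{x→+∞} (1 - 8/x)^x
As x → +∞: this is the defining limit (1 - 8/x)^x → e^(-8).
Limit = e^(-8).

Final answer: e^(-8)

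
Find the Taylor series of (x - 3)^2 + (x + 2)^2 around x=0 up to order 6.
2·x^2 - 2·x + 13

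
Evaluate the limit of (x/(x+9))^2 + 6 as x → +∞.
As x → +∞: x/(x+9) = 1/(1 + 9/x) → 1, and the 2nd power of a limit-1 base also → 1; with the additive constant, 1 + 6 = 7.
Limit = 7.

Final answer: 7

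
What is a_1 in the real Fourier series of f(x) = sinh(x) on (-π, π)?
a_1 = (1/π) ∫_{-π}^{π} f(x)·cos(1x) dx.
Evaluate the integral (use parity and integration by parts as needed): a_1 = 0.

Final answer: 0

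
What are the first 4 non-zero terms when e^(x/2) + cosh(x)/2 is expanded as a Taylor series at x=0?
x^3/48 + 3·x^2/8 + x/2 + 3/2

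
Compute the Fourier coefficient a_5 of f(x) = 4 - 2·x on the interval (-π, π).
a_5 = (1/π) ∫_{-π}^{π} f(x)·cos(5x) dx.
Evaluate the integral (use parity and integration by parts as needed): a_5 = 0.

Final answer: 0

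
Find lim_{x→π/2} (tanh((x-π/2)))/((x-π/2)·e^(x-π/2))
Both numerator and denominator → 0 as x → π/2; this is a 0/0 indeterminate form.
Expand each to leading order near x = π/2: numerator ~ (x - π/2), denominator ~ (x - π/2).
The limit of the ratio is 1.

Final answer: 1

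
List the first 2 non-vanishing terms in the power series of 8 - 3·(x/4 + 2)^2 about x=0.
-3·x - 4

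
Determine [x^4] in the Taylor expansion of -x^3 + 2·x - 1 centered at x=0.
Expand to order 4: -x^3 + 2·x - 1 = -x^3 + 2·x - 1 + O(x^5).
The coefficient of x^4 is 0.

Final answer: 0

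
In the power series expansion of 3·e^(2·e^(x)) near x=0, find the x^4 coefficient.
Expand to order 4: 3·e^(2·e^(x)) = 47·x^4·e^(2)/4 + 11·x^3·e^(2) + 9·x^2·e^(2) + 6·x·e^(2) + 3·e^(2) + O(x^5).
The coefficient of x^4 is 47·e^(2)/4.

Final answer: 47·e^(2)/4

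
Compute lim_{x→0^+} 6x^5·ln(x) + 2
The product is a 0·∞ indeterminate form at x → 0⁺.
Rewrite the product as 6·ln(x) / x^(-5) and apply L'Hôpital, or use the standard hierarchy x^(-5) ≫ |ln x| as x → 0⁺.
The indeterminate product → 0, so the limit = 2.

Final answer: 2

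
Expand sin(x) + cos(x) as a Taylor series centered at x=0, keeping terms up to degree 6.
-x^6/720 + x^5/120 + x^4/24 - x^3/6 - x^2/2 + x + 1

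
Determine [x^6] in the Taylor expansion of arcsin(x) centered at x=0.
Expand to order 6: arcsin(x) = 3·x^5/40 + x^3/6 + x + O(x^7).
The coefficient of x^6 is 0.

Final answer: 0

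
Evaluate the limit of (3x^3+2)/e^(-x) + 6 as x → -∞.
The quotient is an ∞/∞ indeterminate form as x → -∞.
Compare growth rates of the dominant terms (exponentials ≫ polynomials ≫ logarithms), or apply L'Hôpital's rule; the quotient → 0.
Adding the constant: 0 + 6 = 6. Limit = 6.

Final answer: 6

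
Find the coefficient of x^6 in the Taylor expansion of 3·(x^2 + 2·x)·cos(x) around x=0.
Expand to order 6: 3·(x^2 + 2·x)·cos(x) = x^6/8 + x^5/4 - 3·x^4/2 - 3·x^3 + 3·x^2 + 6·x + O(x^7).
The coefficient of x^6 is 1/8.

Final answer: 1/8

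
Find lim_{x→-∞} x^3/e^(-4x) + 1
The quotient is an ∞/∞ indeterminate form as x → -∞.
Compare growth rates of the dominant terms (exponentials ≫ polynomials ≫ logarithms), or apply L'Hôpital's rule; the quotient → 0.
Adding the constant: 0 + 1 = 1. Limit = 1.

Final answer: 1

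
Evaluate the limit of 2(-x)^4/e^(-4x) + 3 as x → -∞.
The quotient is an ∞/∞ indeterminate form as x → -∞.
Compare growth rates of the dominant terms (exponentials ≫ polynomials ≫ logarithms), or apply L'Hôpital's rule; the quotient → 0.
Adding the constant: 0 + 3 = 3. Limit = 3.

Final answer: 3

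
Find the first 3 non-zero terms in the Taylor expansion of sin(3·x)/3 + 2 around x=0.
-3·x^3/2 + x + 2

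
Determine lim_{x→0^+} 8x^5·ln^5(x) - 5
The product is a 0·∞ indeterminate form at x → 0⁺.
Rewrite the product as 8·ln^5(x) / x^(-5) and apply L'Hôpital, or use the standard hierarchy x^(-5) ≫ |ln x|^5 as x → 0⁺.
The indeterminate product → 0, so the limit = -5.

Final answer: -5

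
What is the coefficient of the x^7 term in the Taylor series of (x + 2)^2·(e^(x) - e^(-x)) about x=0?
Expand to order 7: (x + 2)^2·(e^(x) - e^(-x)) = 23·x^7/1260 + x^6/15 + 2·x^5/5 + 4·x^4/3 + 10·x^3/3 + 8·x^2 + 8·x + O(x^8).
The coefficient of x^7 is 23/1260.

Final answer: 23/1260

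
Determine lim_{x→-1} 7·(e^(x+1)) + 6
Direct substitution at x = -1 gives 13.

Final answer: 13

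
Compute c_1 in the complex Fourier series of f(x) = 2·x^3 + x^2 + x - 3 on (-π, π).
Compute the real Fourier coefficients first: a_1 = -4, b_1 = -22 + 4·π^2.
Then c_1 = (a_1 − i·b_1)/2 = -2 - 2·i·π^2 + 11·i.

Final answer: -2 - 2·i·π^2 + 11·i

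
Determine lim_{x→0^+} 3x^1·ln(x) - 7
The product is a 0·∞ indeterminate form at x → 0⁺.
Rewrite the product as 3·ln(x) / x^(-1) and apply L'Hôpital, or use the standard hierarchy x^(-1) ≫ |ln x| as x → 0⁺.
The indeterminate product → 0, so the limit = -7.

Final answer: -7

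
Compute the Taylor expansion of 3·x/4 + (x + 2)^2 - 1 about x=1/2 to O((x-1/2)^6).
45/8 + 23·(x - 1/2)/4 + (x - 1/2)^2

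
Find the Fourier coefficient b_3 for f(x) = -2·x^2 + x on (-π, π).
b_3 = (1/π) ∫_{-π}^{π} f(x)·sin(3x) dx.
Evaluate the integral (use parity and integration by parts as needed): b_3 = 2/3.

Final answer: 2/3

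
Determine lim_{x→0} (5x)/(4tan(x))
Both numerator and denominator → 0 as x → 0; this is a 0/0 indeterminate form.
Expand each to leading order near x = 0: numerator ~ 5·x, denominator ~ 4·x.
The limit of the ratio is 5/4.

Final answer: 5/4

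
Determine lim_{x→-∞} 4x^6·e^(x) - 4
The product is a 0·∞ indeterminate form at x → -∞.
Rewrite the product as 4x^6 / e^(-x) (an ∞/∞ form) and apply L'Hôpital, or use the standard hierarchy e^(|x|) ≫ |x^6| as x → -∞.
The indeterminate product → 0, so the limit = -4.

Final answer: -4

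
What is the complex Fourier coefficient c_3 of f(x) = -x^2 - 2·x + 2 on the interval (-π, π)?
Compute the real Fourier coefficients first: a_3 = 4/9, b_3 = -4/3.
Then c_3 = (a_3 − i·b_3)/2 = 2/9 + 2·i/3.

Final answer: 2/9 + 2·i/3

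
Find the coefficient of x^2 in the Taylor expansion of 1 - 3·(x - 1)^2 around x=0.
Expand to order 2: 1 - 3·(x - 1)^2 = -3·x^2 + 6·x - 2 + O(x^3).
The coefficient of x^2 is -3.

Final answer: -3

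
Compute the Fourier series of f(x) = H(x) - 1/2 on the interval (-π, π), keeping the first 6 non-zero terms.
2·sin(x)/π + 2·sin(3·x)/(3·π) + 2·sin(5·x)/(5·π) + 2·sin(7·x)/(7·π) + 2·sin(9·x)/(9·π) + 2·sin(11·x)/(11·π)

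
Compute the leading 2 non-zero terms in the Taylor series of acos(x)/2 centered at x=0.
-x/2 + π/4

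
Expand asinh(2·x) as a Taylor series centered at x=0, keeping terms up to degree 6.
12·x^5/5 - 4·x^3/3 + 2·x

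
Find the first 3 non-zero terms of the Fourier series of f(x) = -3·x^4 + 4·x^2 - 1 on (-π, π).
(-160 + 24·π^2)·cos(x) + (13 - 6·π^2)·cos(2·x) - 3·π^4/5 - 1 + 4·π^2/3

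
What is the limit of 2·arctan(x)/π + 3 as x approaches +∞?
Evaluate the dominant behaviour as x → +∞; each term tends to a finite value or vanishes.
Limit = 4.

Final answer: 4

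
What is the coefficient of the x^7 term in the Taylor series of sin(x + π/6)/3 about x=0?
Expand to order 7: sin(x + π/6)/3 = -√(3)·x^7/30240 - x^6/4320 + √(3)·x^5/720 + x^4/144 - √(3)·x^3/36 - x^2/12 + √(3)·x/6 + 1/6 + O(x^8).
The coefficient of x^7 is -√(3)/30240.

Final answer: -√(3)/30240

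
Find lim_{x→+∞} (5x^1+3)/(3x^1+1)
This is an ∞/∞ indeterminate form as x → +∞.
Divide numerator and denominator by x and let the lower-order terms vanish; the leading terms give 5/3.
Limit = 5/3.

Final answer: 5/3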